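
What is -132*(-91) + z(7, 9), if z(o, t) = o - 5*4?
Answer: 11999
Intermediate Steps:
z(o, t) = -20 + o (z(o, t) = o - 20 = -20 + o)
-132*(-91) + z(7, 9) = -132*(-91) + (-20 + 7) = 12012 - 13 = 11999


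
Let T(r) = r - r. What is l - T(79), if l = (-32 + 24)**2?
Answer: 64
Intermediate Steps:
T(r) = 0
l = 64 (l = (-8)**2 = 64)
l - T(79) = 64 - 1*0 = 64 + 0 = 64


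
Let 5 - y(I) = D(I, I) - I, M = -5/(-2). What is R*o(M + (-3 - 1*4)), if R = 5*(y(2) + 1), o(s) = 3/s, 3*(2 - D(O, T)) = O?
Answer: -200/9 ≈ -22.222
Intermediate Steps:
D(O, T) = 2 - O/3
M = 5/2 (M = -5*(-1/2) = 5/2 ≈ 2.5000)
y(I) = 3 + 4*I/3 (y(I) = 5 - ((2 - I/3) - I) = 5 - (2 - 4*I/3) = 5 + (-2 + 4*I/3) = 3 + 4*I/3)
R = 100/3 (R = 5*((3 + (4/3)*2) + 1) = 5*((3 + 8/3) + 1) = 5*(17/3 + 1) = 5*(20/3) = 100/3 ≈ 33.333)
R*o(M + (-3 - 1*4)) = 100*(3/(5/2 + (-3 - 1*4)))/3 = 100*(3/(5/2 + (-3 - 4)))/3 = 100*(3/(5/2 - 7))/3 = 100*(3/(-9/2))/3 = 100*(3*(-2/9))/3 = (100/3)*(-2/3) = -200/9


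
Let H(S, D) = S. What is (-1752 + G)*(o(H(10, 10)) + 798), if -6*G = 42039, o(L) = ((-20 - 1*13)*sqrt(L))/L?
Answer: -6989283 + 578061*sqrt(10)/20 ≈ -6.8979e+6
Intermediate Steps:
o(L) = -33/sqrt(L) (o(L) = ((-20 - 13)*sqrt(L))/L = (-33*sqrt(L))/L = -33/sqrt(L))
G = -14013/2 (G = -1/6*42039 = -14013/2 ≈ -7006.5)
(-1752 + G)*(o(H(10, 10)) + 798) = (-1752 - 14013/2)*(-33*sqrt(10)/10 + 798) = -17517*(-33*sqrt(10)/10 + 798)/2 = -17517*(798 - 33*sqrt(10)/10)/2 = -6989283 + 578061*sqrt(10)/20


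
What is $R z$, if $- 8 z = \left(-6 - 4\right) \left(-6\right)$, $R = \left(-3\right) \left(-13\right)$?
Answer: $- \frac{585}{2} \approx -292.5$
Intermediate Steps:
$R = 39$
$z = - \frac{15}{2}$ ($z = - \frac{\left(-6 - 4\right) \left(-6\right)}{8} = - \frac{\left(-10\right) \left(-6\right)}{8} = \left(- \frac{1}{8}\right) 60 = - \frac{15}{2} \approx -7.5$)
$R z = 39 \left(- \frac{15}{2}\right) = - \frac{585}{2}$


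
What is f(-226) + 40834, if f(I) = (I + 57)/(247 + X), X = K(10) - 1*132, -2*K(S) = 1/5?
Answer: 46916576/1149 ≈ 40833.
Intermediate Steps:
K(S) = -1/10 (K(S) = -1/2/5 = -1/2*1/5 = -1/10)
X = -1321/10 (X = -1/10 - 1*132 = -1/10 - 132 = -1321/10 ≈ -132.10)
f(I) = 190/383 + 10*I/1149 (f(I) = (I + 57)/(247 - 1321/10) = (57 + I)/(1149/10) = (57 + I)*(10/1149) = 190/383 + 10*I/1149)
f(-226) + 40834 = (190/383 + (10/1149)*(-226)) + 40834 = (190/383 - 2260/1149) + 40834 = -1690/1149 + 40834 = 46916576/1149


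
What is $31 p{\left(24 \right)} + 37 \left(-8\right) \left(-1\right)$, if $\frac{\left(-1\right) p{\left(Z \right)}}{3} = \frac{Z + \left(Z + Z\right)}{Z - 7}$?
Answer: $- \frac{1664}{17} \approx -97.882$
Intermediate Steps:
$p{\left(Z \right)} = - \frac{9 Z}{-7 + Z}$ ($p{\left(Z \right)} = - 3 \frac{Z + \left(Z + Z\right)}{Z - 7} = - 3 \frac{Z + 2 Z}{-7 + Z} = - 3 \frac{3 Z}{-7 + Z} = - \frac{9 Z}{-7 + Z}$)
$31 p{\left(24 \right)} + 37 \left(-8\right) \left(-1\right) = 31 \left(\left(-9\right) 24 \frac{1}{-7 + 24}\right) + 37 \left(-8\right) \left(-1\right) = 31 \left(\left(-9\right) 24 \cdot \frac{1}{17}\right) - -296 = 31 \left(\left(-9\right) 24 \cdot \frac{1}{17}\right) + 296 = 31 \left(- \frac{216}{17}\right) + 296 = - \frac{6696}{17} + 296 = - \frac{1664}{17}$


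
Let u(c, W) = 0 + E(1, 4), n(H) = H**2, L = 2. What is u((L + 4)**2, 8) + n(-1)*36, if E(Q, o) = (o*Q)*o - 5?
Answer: 47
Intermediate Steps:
E(Q, o) = -5 + Q*o**2 (E(Q, o) = (Q*o)*o - 5 = Q*o**2 - 5 = -5 + Q*o**2)
u(c, W) = 11 (u(c, W) = 0 + (-5 + 1*4**2) = 0 + (-5 + 1*16) = 0 + (-5 + 16) = 0 + 11 = 11)
u((L + 4)**2, 8) + n(-1)*36 = 11 + (-1)**2*36 = 11 + 1*36 = 11 + 36 = 47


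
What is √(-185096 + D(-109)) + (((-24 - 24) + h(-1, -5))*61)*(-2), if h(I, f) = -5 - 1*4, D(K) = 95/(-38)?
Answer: 6954 + 3*I*√82266/2 ≈ 6954.0 + 430.23*I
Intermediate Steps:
D(K) = -5/2 (D(K) = 95*(-1/38) = -5/2)
h(I, f) = -9 (h(I, f) = -5 - 4 = -9)
√(-185096 + D(-109)) + (((-24 - 24) + h(-1, -5))*61)*(-2) = √(-185096 - 5/2) + (((-24 - 24) - 9)*61)*(-2) = √(-370197/2) + ((-48 - 9)*61)*(-2) = 3*I*√82266/2 - 57*61*(-2) = 3*I*√82266/2 - 3477*(-2) = 3*I*√82266/2 + 6954 = 6954 + 3*I*√82266/2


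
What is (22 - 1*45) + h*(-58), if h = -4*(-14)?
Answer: -3271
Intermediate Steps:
h = 56
(22 - 1*45) + h*(-58) = (22 - 1*45) + 56*(-58) = (22 - 45) - 3248 = -23 - 3248 = -3271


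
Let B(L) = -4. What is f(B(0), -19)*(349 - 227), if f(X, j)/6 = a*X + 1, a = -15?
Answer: 44652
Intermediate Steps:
f(X, j) = 6 - 90*X (f(X, j) = 6*(-15*X + 1) = 6*(1 - 15*X) = 6 - 90*X)
f(B(0), -19)*(349 - 227) = (6 - 90*(-4))*(349 - 227) = (6 + 360)*122 = 366*122 = 44652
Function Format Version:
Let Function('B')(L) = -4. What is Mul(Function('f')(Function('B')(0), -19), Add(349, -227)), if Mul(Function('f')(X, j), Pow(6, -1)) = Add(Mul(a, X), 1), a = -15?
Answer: 44652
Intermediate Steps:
Function('f')(X, j) = Add(6, Mul(-90, X)) (Function('f')(X, j) = Mul(6, Add(Mul(-15, X), 1)) = Mul(6, Add(1, Mul(-15, X))) = Add(6, Mul(-90, X)))
Mul(Function('f')(Function('B')(0), -19), Add(349, -227)) = Mul(Add(6, Mul(-90, -4)), Add(349, -227)) = Mul(Add(6, 360), 122) = Mul(366, 122) = 44652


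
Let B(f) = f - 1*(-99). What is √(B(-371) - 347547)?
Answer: I*√347819 ≈ 589.76*I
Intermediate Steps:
B(f) = 99 + f (B(f) = f + 99 = 99 + f)
√(B(-371) - 347547) = √((99 - 371) - 347547) = √(-272 - 347547) = √(-347819) = I*√347819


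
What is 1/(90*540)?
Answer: 1/48600 ≈ 2.0576e-5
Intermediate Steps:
1/(90*540) = 1/48600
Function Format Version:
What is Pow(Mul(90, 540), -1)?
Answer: Rational(1, 48600) ≈ 2.0576e-5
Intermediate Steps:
Pow(Mul(90, 540), -1) = Pow(48600, -1) = Rational(1, 48600)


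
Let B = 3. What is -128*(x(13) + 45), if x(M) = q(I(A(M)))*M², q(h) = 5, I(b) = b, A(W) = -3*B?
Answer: -113920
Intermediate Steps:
A(W) = -9 (A(W) = -3*3 = -9)
x(M) = 5*M²
-128*(x(13) + 45) = -128*(5*13² + 45) = -128*(5*169 + 45) = -128*(845 + 45) = -128*890 = -113920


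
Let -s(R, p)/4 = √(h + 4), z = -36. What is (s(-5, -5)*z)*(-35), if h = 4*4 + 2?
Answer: -5040*√22 ≈ -23640.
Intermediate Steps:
h = 18 (h = 16 + 2 = 18)
s(R, p) = -4*√22 (s(R, p) = -4*√(18 + 4) = -4*√22)
(s(-5, -5)*z)*(-35) = (-4*√22*(-36))*(-35) = (144*√22)*(-35) = -5040*√22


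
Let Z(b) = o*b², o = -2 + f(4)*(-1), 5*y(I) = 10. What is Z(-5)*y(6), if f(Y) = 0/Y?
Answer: -100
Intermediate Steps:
f(Y) = 0
y(I) = 2 (y(I) = (⅕)*10 = 2)
o = -2 (o = -2 + 0*(-1) = -2 + 0 = -2)
Z(b) = -2*b²
Z(-5)*y(6) = -2*(-5)²*2 = -2*25*2 = -50*2 = -100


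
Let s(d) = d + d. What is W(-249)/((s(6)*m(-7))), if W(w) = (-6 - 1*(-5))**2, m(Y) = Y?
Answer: -1/84 ≈ -0.011905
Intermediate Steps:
s(d) = 2*d
W(w) = 1 (W(w) = (-6 + 5)**2 = (-1)**2 = 1)
W(-249)/((s(6)*m(-7))) = 1/((2*6)*(-7)) = 1/(12*(-7)) = 1/(-84) = 1*(-1/84) = -1/84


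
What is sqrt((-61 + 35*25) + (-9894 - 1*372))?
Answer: 2*I*sqrt(2363) ≈ 97.221*I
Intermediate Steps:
sqrt((-61 + 35*25) + (-9894 - 1*372)) = sqrt((-61 + 875) + (-9894 - 372)) = sqrt(814 - 10266) = sqrt(-9452) = 2*I*sqrt(2363)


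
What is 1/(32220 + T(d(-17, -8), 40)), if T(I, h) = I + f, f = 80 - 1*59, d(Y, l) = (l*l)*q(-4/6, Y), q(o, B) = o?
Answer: 3/96595 ≈ 3.1058e-5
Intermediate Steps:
d(Y, l) = -2*l²/3 (d(Y, l) = (l*l)*(-4/6) = l²*(-4*⅙) = l²*(-⅔) = -2*l²/3)
f = 21 (f = 80 - 59 = 21)
T(I, h) = 21 + I (T(I, h) = I + 21 = 21 + I)
1/(32220 + T(d(-17, -8), 40)) = 1/(32220 + (21 - ⅔*(-8)²)) = 1/(32220 + (21 - ⅔*64)) = 1/(32220 + (21 - 128/3)) = 1/(32220 - 65/3) = 1/(96595/3) = 3/96595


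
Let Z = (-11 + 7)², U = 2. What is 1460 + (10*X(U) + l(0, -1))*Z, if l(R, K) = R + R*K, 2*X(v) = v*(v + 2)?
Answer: 2100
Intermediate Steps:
X(v) = v*(2 + v)/2 (X(v) = (v*(v + 2))/2 = (v*(2 + v))/2 = v*(2 + v)/2)
Z = 16 (Z = (-4)² = 16)
l(R, K) = R + K*R
1460 + (10*X(U) + l(0, -1))*Z = 1460 + (10*((½)*2*(2 + 2)) + 0*(1 - 1))*16 = 1460 + (10*((½)*2*4) + 0*0)*16 = 1460 + (10*4 + 0)*16 = 1460 + (40 + 0)*16 = 1460 + 40*16 = 1460 + 640 = 2100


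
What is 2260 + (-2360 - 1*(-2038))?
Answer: 1938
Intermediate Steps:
2260 + (-2360 - 1*(-2038)) = 2260 + (-2360 + 2038) = 2260 - 322 = 1938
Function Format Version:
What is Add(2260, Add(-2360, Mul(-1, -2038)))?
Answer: 1938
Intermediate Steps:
Add(2260, Add(-2360, Mul(-1, -2038))) = Add(2260, Add(-2360, 2038)) = Add(2260, -322) = 1938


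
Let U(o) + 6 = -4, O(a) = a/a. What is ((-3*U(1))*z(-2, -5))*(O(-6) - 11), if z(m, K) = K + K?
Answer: 3000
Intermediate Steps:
O(a) = 1
U(o) = -10 (U(o) = -6 - 4 = -10)
z(m, K) = 2*K
((-3*U(1))*z(-2, -5))*(O(-6) - 11) = ((-3*(-10))*(2*(-5)))*(1 - 11) = (30*(-10))*(-10) = -300*(-10) = 3000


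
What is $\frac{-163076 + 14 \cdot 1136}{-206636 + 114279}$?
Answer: $\frac{147172}{92357} \approx 1.5935$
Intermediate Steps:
$\frac{-163076 + 14 \cdot 1136}{-206636 + 114279} = \frac{-163076 + 15904}{-92357} = \left(-147172\right) \left(- \frac{1}{92357}\right) = \frac{147172}{92357}$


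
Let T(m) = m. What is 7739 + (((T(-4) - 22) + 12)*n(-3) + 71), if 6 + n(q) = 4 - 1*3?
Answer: 7880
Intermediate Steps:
n(q) = -5 (n(q) = -6 + (4 - 1*3) = -6 + (4 - 3) = -6 + 1 = -5)
7739 + (((T(-4) - 22) + 12)*n(-3) + 71) = 7739 + (((-4 - 22) + 12)*(-5) + 71) = 7739 + ((-26 + 12)*(-5) + 71) = 7739 + (-14*(-5) + 71) = 7739 + (70 + 71) = 7739 + 141 = 7880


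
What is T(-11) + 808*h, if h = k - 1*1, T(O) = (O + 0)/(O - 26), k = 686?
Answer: 20478771/37 ≈ 5.5348e+5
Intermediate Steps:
T(O) = O/(-26 + O)
h = 685 (h = 686 - 1*1 = 686 - 1 = 685)
T(-11) + 808*h = -11/(-26 - 11) + 808*685 = -11/(-37) + 553480 = -11*(-1/37) + 553480 = 11/37 + 553480 = 20478771/37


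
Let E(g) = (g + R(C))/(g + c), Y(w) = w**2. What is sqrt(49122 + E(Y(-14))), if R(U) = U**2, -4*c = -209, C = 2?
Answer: sqrt(48437493378)/993 ≈ 221.64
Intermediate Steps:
c = 209/4 (c = -1/4*(-209) = 209/4 ≈ 52.250)
E(g) = (4 + g)/(209/4 + g) (E(g) = (g + 2**2)/(g + 209/4) = (g + 4)/(209/4 + g) = (4 + g)/(209/4 + g))
sqrt(49122 + E(Y(-14))) = sqrt(49122 + 4*(4 + (-14)**2)/(209 + 4*(-14)**2)) = sqrt(49122 + 4*(4 + 196)/(209 + 4*196)) = sqrt(49122 + 4*200/(209 + 784)) = sqrt(49122 + 4*200/993) = sqrt(49122 + 4*(1/993)*200) = sqrt(49122 + 800/993) = sqrt(48778946/993) = sqrt(48437493378)/993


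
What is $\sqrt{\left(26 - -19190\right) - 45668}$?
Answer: $2 i \sqrt{6613} \approx 162.64 i$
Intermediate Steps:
$\sqrt{\left(26 - -19190\right) - 45668} = \sqrt{\left(26 + 19190\right) - 45668} = \sqrt{19216 - 45668} = \sqrt{-26452} = 2 i \sqrt{6613}$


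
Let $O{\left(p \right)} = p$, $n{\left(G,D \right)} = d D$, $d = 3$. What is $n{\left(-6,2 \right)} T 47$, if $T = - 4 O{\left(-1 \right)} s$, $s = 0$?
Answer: $0$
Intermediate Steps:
$n{\left(G,D \right)} = 3 D$
$T = 0$ ($T = \left(-4\right) \left(-1\right) 0 = 4 \cdot 0 = 0$)
$n{\left(-6,2 \right)} T 47 = 3 \cdot 2 \cdot 0 \cdot 47 = 6 \cdot 0 \cdot 47 = 0 \cdot 47 = 0$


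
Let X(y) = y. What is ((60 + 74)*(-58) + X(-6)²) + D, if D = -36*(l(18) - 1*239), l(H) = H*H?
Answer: -10796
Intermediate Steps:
l(H) = H²
D = -3060 (D = -36*(18² - 1*239) = -36*(324 - 239) = -36*85 = -3060)
((60 + 74)*(-58) + X(-6)²) + D = ((60 + 74)*(-58) + (-6)²) - 3060 = (134*(-58) + 36) - 3060 = (-7772 + 36) - 3060 = -7736 - 3060 = -10796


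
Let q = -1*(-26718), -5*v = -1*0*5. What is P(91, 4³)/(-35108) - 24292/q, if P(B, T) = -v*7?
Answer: -12146/13359 ≈ -0.90920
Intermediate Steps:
v = 0 (v = -(-1*0)*5/5 = -0*5 = -⅕*0 = 0)
q = 26718
P(B, T) = 0 (P(B, T) = -1*0*7 = 0*7 = 0)
P(91, 4³)/(-35108) - 24292/q = 0/(-35108) - 24292/26718 = 0*(-1/35108) - 24292*1/26718 = 0 - 12146/13359 = -12146/13359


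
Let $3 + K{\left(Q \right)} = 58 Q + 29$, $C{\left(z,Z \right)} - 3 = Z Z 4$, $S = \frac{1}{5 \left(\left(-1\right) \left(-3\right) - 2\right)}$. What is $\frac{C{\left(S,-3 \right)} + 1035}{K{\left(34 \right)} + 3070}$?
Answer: $\frac{537}{2534} \approx 0.21192$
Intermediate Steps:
$S = \frac{1}{5}$ ($S = \frac{1}{5 \left(3 - 2\right)} = \frac{1}{5 \cdot 1} = \frac{1}{5} \approx 0.2$)
$C{\left(z,Z \right)} = 3 + 4 Z^{2}$ ($C{\left(z,Z \right)} = 3 + Z Z 4 = 3 + Z^{2} \cdot 4 = 3 + 4 Z^{2}$)
$K{\left(Q \right)} = 26 + 58 Q$ ($K{\left(Q \right)} = -3 + \left(58 Q + 29\right) = -3 + \left(29 + 58 Q\right) = 26 + 58 Q$)
$\frac{C{\left(S,-3 \right)} + 1035}{K{\left(34 \right)} + 3070} = \frac{\left(3 + 4 \left(-3\right)^{2}\right) + 1035}{\left(26 + 58 \cdot 34\right) + 3070} = \frac{\left(3 + 4 \cdot 9\right) + 1035}{\left(26 + 1972\right) + 3070} = \frac{\left(3 + 36\right) + 1035}{1998 + 3070} = \frac{39 + 1035}{5068} = 1074 \cdot \frac{1}{5068} = \frac{537}{2534}$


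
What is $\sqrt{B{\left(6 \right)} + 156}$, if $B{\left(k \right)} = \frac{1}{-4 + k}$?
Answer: $\frac{\sqrt{626}}{2} \approx 12.51$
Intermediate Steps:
$\sqrt{B{\left(6 \right)} + 156} = \sqrt{\frac{1}{-4 + 6} + 156} = \sqrt{\frac{1}{2} + 156} = \sqrt{\frac{313}{2}} = \frac{\sqrt{626}}{2}$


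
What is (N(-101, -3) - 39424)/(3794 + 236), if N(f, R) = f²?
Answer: -29223/4030 ≈ -7.2514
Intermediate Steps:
(N(-101, -3) - 39424)/(3794 + 236) = ((-101)² - 39424)/(3794 + 236) = (10201 - 39424)/4030 = -29223*1/4030 = -29223/4030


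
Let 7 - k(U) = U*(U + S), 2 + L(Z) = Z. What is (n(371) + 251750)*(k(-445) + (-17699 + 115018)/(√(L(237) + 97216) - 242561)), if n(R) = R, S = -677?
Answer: -7406233132395179695649/58835741270 - 24536163599*√97451/58835741270 ≈ -1.2588e+11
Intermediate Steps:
L(Z) = -2 + Z
k(U) = 7 - U*(-677 + U) (k(U) = 7 - U*(U - 677) = 7 - U*(-677 + U))
(n(371) + 251750)*(k(-445) + (-17699 + 115018)/(√(L(237) + 97216) - 242561)) = (371 + 251750)*((7 - 1*(-445)² + 677*(-445)) + (-17699 + 115018)/(√((-2 + 237) + 97216) - 242561)) = 252121*((7 - 1*198025 - 301265) + 97319/(√(235 + 97216) - 242561)) = 252121*((7 - 198025 - 301265) + 97319/(√97451 - 242561)) = 252121*(-499283 + 97319/(-242561 + √97451)) = -125879729243 + 24536163599/(-242561 + √97451)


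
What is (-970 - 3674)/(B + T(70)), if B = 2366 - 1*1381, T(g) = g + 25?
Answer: -43/10 ≈ -4.3000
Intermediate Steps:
T(g) = 25 + g
B = 985 (B = 2366 - 1381 = 985)
(-970 - 3674)/(B + T(70)) = (-970 - 3674)/(985 + (25 + 70)) = -4644/(985 + 95) = -4644/1080 = -4644*1/1080 = -43/10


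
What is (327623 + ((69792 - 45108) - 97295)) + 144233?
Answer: 399245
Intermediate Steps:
(327623 + ((69792 - 45108) - 97295)) + 144233 = (327623 + (24684 - 97295)) + 144233 = (327623 - 72611) + 144233 = 255012 + 144233 = 399245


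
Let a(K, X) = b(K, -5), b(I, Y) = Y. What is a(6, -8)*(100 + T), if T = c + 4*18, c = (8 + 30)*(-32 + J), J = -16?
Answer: 8260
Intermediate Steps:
c = -1824 (c = (8 + 30)*(-32 - 16) = 38*(-48) = -1824)
a(K, X) = -5
T = -1752 (T = -1824 + 4*18 = -1824 + 72 = -1752)
a(6, -8)*(100 + T) = -5*(100 - 1752) = -5*(-1652) = 8260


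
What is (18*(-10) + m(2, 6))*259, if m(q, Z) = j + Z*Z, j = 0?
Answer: -37296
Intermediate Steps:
m(q, Z) = Z² (m(q, Z) = 0 + Z*Z = 0 + Z² = Z²)
(18*(-10) + m(2, 6))*259 = (18*(-10) + 6²)*259 = (-180 + 36)*259 = -144*259 = -37296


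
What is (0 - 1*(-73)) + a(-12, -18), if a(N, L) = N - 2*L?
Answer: 97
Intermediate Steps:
(0 - 1*(-73)) + a(-12, -18) = (0 - 1*(-73)) + (-12 - 2*(-18)) = (0 + 73) + (-12 + 36) = 73 + 24 = 97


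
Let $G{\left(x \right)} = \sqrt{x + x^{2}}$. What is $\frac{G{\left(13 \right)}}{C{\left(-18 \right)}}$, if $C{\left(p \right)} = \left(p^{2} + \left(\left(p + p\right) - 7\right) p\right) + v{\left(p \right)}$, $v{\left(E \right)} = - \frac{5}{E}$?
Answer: $\frac{18 \sqrt{182}}{19769} \approx 0.012284$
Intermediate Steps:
$C{\left(p \right)} = p^{2} - \frac{5}{p} + p \left(-7 + 2 p\right)$ ($C{\left(p \right)} = \left(p^{2} + \left(\left(p + p\right) - 7\right) p\right) - \frac{5}{p} = \left(p^{2} + \left(2 p - 7\right) p\right) - \frac{5}{p} = \left(p^{2} + \left(-7 + 2 p\right) p\right) - \frac{5}{p} = \left(p^{2} + p \left(-7 + 2 p\right)\right) - \frac{5}{p} = p^{2} - \frac{5}{p} + p \left(-7 + 2 p\right)$)
$\frac{G{\left(13 \right)}}{C{\left(-18 \right)}} = \frac{\sqrt{13 \left(1 + 13\right)}}{\frac{1}{-18} \left(-5 + \left(-18\right)^{2} \left(-7 + 3 \left(-18\right)\right)\right)} = \frac{\sqrt{13 \cdot 14}}{\left(- \frac{1}{18}\right) \left(-5 + 324 \left(-7 - 54\right)\right)} = \frac{\sqrt{182}}{\left(- \frac{1}{18}\right) \left(-5 + 324 \left(-61\right)\right)} = \frac{\sqrt{182}}{\left(- \frac{1}{18}\right) \left(-5 - 19764\right)} = \frac{\sqrt{182}}{\left(- \frac{1}{18}\right) \left(-19769\right)} = \frac{\sqrt{182}}{\frac{19769}{18}} = \sqrt{182} \cdot \frac{18}{19769} = \frac{18 \sqrt{182}}{19769}$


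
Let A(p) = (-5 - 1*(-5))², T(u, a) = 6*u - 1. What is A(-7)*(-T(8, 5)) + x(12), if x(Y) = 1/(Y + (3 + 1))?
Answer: 1/16 ≈ 0.062500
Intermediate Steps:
T(u, a) = -1 + 6*u
x(Y) = 1/(4 + Y) (x(Y) = 1/(Y + 4) = 1/(4 + Y))
A(p) = 0 (A(p) = (-5 + 5)² = 0² = 0)
A(-7)*(-T(8, 5)) + x(12) = 0*(-(-1 + 6*8)) + 1/(4 + 12) = 0*(-(-1 + 48)) + 1/16 = 0*(-1*47) + 1/16 = 0*(-47) + 1/16 = 0 + 1/16 = 1/16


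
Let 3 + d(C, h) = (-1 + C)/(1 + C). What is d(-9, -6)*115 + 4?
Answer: -789/4 ≈ -197.25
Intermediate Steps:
d(C, h) = -3 + (-1 + C)/(1 + C)
d(-9, -6)*115 + 4 = (2*(-2 - 1*(-9))/(1 - 9))*115 + 4 = (2*(-2 + 9)/(-8))*115 + 4 = (2*(-1/8)*7)*115 + 4 = -7/4*115 + 4 = -805/4 + 4 = -789/4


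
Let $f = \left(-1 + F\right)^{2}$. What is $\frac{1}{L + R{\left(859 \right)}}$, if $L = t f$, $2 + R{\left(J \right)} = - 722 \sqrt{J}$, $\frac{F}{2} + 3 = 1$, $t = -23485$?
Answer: $- \frac{587127}{344270331173} + \frac{722 \sqrt{859}}{344270331173} \approx -1.644 \cdot 10^{-6}$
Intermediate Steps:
$F = -4$ ($F = -6 + 2 \cdot 1 = -6 + 2 = -4$)
$R{\left(J \right)} = -2 - 722 \sqrt{J}$
$f = 25$ ($f = \left(-1 - 4\right)^{2} = \left(-5\right)^{2} = 25$)
$L = -587125$ ($L = \left(-23485\right) 25 = -587125$)
$\frac{1}{L + R{\left(859 \right)}} = \frac{1}{-587125 - \left(2 + 722 \sqrt{859}\right)} = \frac{1}{-587127 - 722 \sqrt{859}}$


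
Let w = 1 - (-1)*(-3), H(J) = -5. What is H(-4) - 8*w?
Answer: 11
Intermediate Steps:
w = -2 (w = 1 - 1*3 = 1 - 3 = -2)
H(-4) - 8*w = -5 - 8*(-2) = -5 + 16 = 11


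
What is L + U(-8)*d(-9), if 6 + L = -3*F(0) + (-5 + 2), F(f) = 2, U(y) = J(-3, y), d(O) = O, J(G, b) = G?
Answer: 12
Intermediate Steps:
U(y) = -3
L = -15 (L = -6 + (-3*2 + (-5 + 2)) = -6 + (-6 - 3) = -6 - 9 = -15)
L + U(-8)*d(-9) = -15 - 3*(-9) = -15 + 27 = 12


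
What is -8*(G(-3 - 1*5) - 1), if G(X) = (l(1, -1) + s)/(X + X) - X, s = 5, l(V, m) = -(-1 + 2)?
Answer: -54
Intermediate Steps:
l(V, m) = -1 (l(V, m) = -1*1 = -1)
G(X) = -X + 2/X (G(X) = (-1 + 5)/(X + X) - X = 4/((2*X)) - X = 4*(1/(2*X)) - X = 2/X - X = -X + 2/X)
-8*(G(-3 - 1*5) - 1) = -8*((-(-3 - 1*5) + 2/(-3 - 1*5)) - 1) = -8*((-(-3 - 5) + 2/(-3 - 5)) - 1) = -8*((-1*(-8) + 2/(-8)) - 1) = -8*((8 + 2*(-⅛)) - 1) = -8*((8 - ¼) - 1) = -8*(31/4 - 1) = -8*27/4 = -54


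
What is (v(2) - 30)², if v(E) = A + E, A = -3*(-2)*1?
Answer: 484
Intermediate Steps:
A = 6 (A = 6*1 = 6)
v(E) = 6 + E
(v(2) - 30)² = ((6 + 2) - 30)² = (8 - 30)² = (-22)² = 484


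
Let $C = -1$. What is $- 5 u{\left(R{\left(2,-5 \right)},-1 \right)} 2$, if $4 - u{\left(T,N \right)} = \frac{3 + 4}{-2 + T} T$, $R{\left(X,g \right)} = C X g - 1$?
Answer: $50$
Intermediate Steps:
$R{\left(X,g \right)} = -1 - X g$ ($R{\left(X,g \right)} = - X g - 1 = -1 - X g$)
$u{\left(T,N \right)} = 4 - \frac{7 T}{-2 + T}$ ($u{\left(T,N \right)} = 4 - \frac{3 + 4}{-2 + T} T = 4 - \frac{7}{-2 + T} T = 4 - \frac{7 T}{-2 + T}$)
$- 5 u{\left(R{\left(2,-5 \right)},-1 \right)} 2 = - 5 \frac{-8 - 3 \left(-1 - 2 \left(-5\right)\right)}{-2 - \left(1 + 2 \left(-5\right)\right)} 2 = - 5 \frac{-8 - 3 \left(-1 + 10\right)}{-2 + \left(-1 + 10\right)} 2 = - 5 \frac{-8 - 27}{-2 + 9} \cdot 2 = - 5 \frac{-8 - 27}{7} \cdot 2 = - 5 \cdot \frac{1}{7} \left(-35\right) 2 = \left(-5\right) \left(-5\right) 2 = 25 \cdot 2 = 50$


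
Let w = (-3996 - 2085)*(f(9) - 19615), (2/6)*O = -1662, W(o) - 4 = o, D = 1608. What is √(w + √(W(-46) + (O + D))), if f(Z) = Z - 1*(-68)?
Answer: √(118810578 + 6*I*√95) ≈ 10900.0 + 0.e-3*I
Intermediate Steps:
W(o) = 4 + o
O = -4986 (O = 3*(-1662) = -4986)
f(Z) = 68 + Z (f(Z) = Z + 68 = 68 + Z)
w = 118810578 (w = (-3996 - 2085)*((68 + 9) - 19615) = -6081*(77 - 19615) = -6081*(-19538) = 118810578)
√(w + √(W(-46) + (O + D))) = √(118810578 + √((4 - 46) + (-4986 + 1608))) = √(118810578 + √(-42 - 3378)) = √(118810578 + √(-3420)) = √(118810578 + 6*I*√95)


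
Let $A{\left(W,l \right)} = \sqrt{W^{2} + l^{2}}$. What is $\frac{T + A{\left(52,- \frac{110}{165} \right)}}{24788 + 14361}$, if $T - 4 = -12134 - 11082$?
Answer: $- \frac{23212}{39149} + \frac{2 \sqrt{6085}}{117447} \approx -0.59159$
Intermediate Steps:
$T = -23212$ ($T = 4 - 23216 = -23212$)
$\frac{T + A{\left(52,- \frac{110}{165} \right)}}{24788 + 14361} = \frac{-23212 + \sqrt{52^{2} + \left(- \frac{110}{165}\right)^{2}}}{24788 + 14361} = \frac{-23212 + \sqrt{2704 + \left(\left(-110\right) \frac{1}{165}\right)^{2}}}{39149} = \left(-23212 + \sqrt{2704 + \left(- \frac{2}{3}\right)^{2}}\right) \frac{1}{39149} = \left(-23212 + \sqrt{2704 + \frac{4}{9}}\right) \frac{1}{39149} = \left(-23212 + \sqrt{\frac{24340}{9}}\right) \frac{1}{39149} = \left(-23212 + \frac{2 \sqrt{6085}}{3}\right) \frac{1}{39149} = - \frac{23212}{39149} + \frac{2 \sqrt{6085}}{117447}$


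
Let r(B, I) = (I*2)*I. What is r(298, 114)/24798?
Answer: 4332/4133 ≈ 1.0481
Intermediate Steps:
r(B, I) = 2*I² (r(B, I) = (2*I)*I = 2*I²)
r(298, 114)/24798 = (2*114²)/24798 = (2*12996)*(1/24798) = 25992*(1/24798) = 4332/4133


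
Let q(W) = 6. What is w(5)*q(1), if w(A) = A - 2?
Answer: 18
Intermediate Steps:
w(A) = -2 + A
w(5)*q(1) = (-2 + 5)*6 = 3*6 = 18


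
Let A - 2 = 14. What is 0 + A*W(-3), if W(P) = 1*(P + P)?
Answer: -96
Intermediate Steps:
A = 16 (A = 2 + 14 = 16)
W(P) = 2*P (W(P) = 1*(2*P) = 2*P)
0 + A*W(-3) = 0 + 16*(2*(-3)) = 0 + 16*(-6) = 0 - 96 = -96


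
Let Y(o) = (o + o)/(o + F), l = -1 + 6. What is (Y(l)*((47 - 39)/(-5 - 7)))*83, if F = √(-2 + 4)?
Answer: -8300/69 + 1660*√2/69 ≈ -86.267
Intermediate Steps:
l = 5
F = √2 ≈ 1.4142
Y(o) = 2*o/(o + √2) (Y(o) = (o + o)/(o + √2) = (2*o)/(o + √2) = 2*o/(o + √2))
(Y(l)*((47 - 39)/(-5 - 7)))*83 = ((2*5/(5 + √2))*((47 - 39)/(-5 - 7)))*83 = ((10/(5 + √2))*(8/(-12)))*83 = ((10/(5 + √2))*(8*(-1/12)))*83 = ((10/(5 + √2))*(-⅔))*83 = -20/(3*(5 + √2))*83 = -1660/(3*(5 + √2))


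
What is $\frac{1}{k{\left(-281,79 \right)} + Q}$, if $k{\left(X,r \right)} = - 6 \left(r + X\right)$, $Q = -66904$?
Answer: $- \frac{1}{65692} \approx -1.5223 \cdot 10^{-5}$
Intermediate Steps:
$k{\left(X,r \right)} = - 6 X - 6 r$ ($k{\left(X,r \right)} = - 6 \left(X + r\right) = - 6 X - 6 r$)
$\frac{1}{k{\left(-281,79 \right)} + Q} = \frac{1}{\left(\left(-6\right) \left(-281\right) - 474\right) - 66904} = \frac{1}{\left(1686 - 474\right) - 66904} = \frac{1}{1212 - 66904} = \frac{1}{-65692} = - \frac{1}{65692}$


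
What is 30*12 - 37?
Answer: 323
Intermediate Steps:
30*12 - 37 = 360 - 37 = 323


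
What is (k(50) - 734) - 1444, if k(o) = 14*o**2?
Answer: 32822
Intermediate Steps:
(k(50) - 734) - 1444 = (14*50**2 - 734) - 1444 = (14*2500 - 734) - 1444 = (35000 - 734) - 1444 = 34266 - 1444 = 32822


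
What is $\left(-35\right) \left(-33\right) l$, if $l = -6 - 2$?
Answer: $-9240$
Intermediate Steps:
$l = -8$ ($l = -6 - 2 = -8$)
$\left(-35\right) \left(-33\right) l = \left(-35\right) \left(-33\right) \left(-8\right) = 1155 \left(-8\right) = -9240$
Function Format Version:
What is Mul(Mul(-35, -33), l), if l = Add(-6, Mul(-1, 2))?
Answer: -9240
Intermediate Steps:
l = -8 (l = Add(-6, -2) = -8)
Mul(Mul(-35, -33), l) = Mul(Mul(-35, -33), -8) = Mul(1155, -8) = -9240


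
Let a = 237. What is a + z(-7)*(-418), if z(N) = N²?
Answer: -20245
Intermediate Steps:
a + z(-7)*(-418) = 237 + (-7)²*(-418) = 237 + 49*(-418) = 237 - 20482 = -20245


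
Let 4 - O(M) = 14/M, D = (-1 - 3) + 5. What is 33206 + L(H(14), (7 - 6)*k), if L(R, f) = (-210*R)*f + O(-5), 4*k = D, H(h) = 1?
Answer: 331603/10 ≈ 33160.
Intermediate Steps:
D = 1 (D = -4 + 5 = 1)
O(M) = 4 - 14/M
k = ¼ (k = (¼)*1 = ¼ ≈ 0.25000)
L(R, f) = 34/5 - 210*R*f (L(R, f) = (-210*R)*f + (4 - 14/(-5)) = -210*R*f + (4 - 14*(-⅕)) = -210*R*f + (4 + 14/5) = -210*R*f + 34/5 = 34/5 - 210*R*f)
33206 + L(H(14), (7 - 6)*k) = 33206 + (34/5 - 210*1*(7 - 6)*(¼)) = 33206 + (34/5 - 210*1*1*(¼)) = 33206 + (34/5 - 210*1*¼) = 33206 + (34/5 - 105/2) = 33206 - 457/10 = 331603/10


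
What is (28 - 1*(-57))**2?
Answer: 7225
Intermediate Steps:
(28 - 1*(-57))**2 = (28 + 57)**2 = 85**2 = 7225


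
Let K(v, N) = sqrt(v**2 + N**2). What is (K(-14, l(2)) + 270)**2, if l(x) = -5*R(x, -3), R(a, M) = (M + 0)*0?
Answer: 80656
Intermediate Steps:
R(a, M) = 0 (R(a, M) = M*0 = 0)
l(x) = 0 (l(x) = -5*0 = 0)
K(v, N) = sqrt(N**2 + v**2)
(K(-14, l(2)) + 270)**2 = (sqrt(0**2 + (-14)**2) + 270)**2 = (sqrt(0 + 196) + 270)**2 = (sqrt(196) + 270)**2 = (14 + 270)**2 = 284**2 = 80656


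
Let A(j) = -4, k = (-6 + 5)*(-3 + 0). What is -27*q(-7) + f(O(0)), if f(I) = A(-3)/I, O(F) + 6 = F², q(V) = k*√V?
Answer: ⅔ - 81*I*√7 ≈ 0.66667 - 214.31*I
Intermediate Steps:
k = 3 (k = -1*(-3) = 3)
q(V) = 3*√V
O(F) = -6 + F²
f(I) = -4/I
-27*q(-7) + f(O(0)) = -81*√(-7) - 4/(-6 + 0²) = -81*I*√7 - 4/(-6 + 0) = -81*I*√7 - 4/(-6) = -81*I*√7 - 4*(-⅙) = -81*I*√7 + ⅔ = ⅔ - 81*I*√7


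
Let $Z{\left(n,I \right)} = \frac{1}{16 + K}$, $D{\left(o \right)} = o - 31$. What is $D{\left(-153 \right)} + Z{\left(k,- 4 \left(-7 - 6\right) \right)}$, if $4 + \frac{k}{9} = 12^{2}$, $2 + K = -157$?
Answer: $- \frac{26313}{143} \approx -184.01$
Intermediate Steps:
$K = -159$ ($K = -2 - 157 = -159$)
$k = 1260$ ($k = -36 + 9 \cdot 12^{2} = -36 + 9 \cdot 144 = -36 + 1296 = 1260$)
$D{\left(o \right)} = -31 + o$
$Z{\left(n,I \right)} = - \frac{1}{143}$ ($Z{\left(n,I \right)} = \frac{1}{16 - 159} = \frac{1}{-143} = - \frac{1}{143}$)
$D{\left(-153 \right)} + Z{\left(k,- 4 \left(-7 - 6\right) \right)} = \left(-31 - 153\right) - \frac{1}{143} = -184 - \frac{1}{143} = - \frac{26313}{143}$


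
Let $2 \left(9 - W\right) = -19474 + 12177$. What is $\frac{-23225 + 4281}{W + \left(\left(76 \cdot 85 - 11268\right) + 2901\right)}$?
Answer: $- \frac{37888}{3501} \approx -10.822$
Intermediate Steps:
$W = \frac{7315}{2}$ ($W = 9 - \frac{-19474 + 12177}{2} = 9 - - \frac{7297}{2} = 9 + \frac{7297}{2} = \frac{7315}{2} \approx 3657.5$)
$\frac{-23225 + 4281}{W + \left(\left(76 \cdot 85 - 11268\right) + 2901\right)} = \frac{-23225 + 4281}{\frac{7315}{2} + \left(\left(76 \cdot 85 - 11268\right) + 2901\right)} = - \frac{18944}{\frac{7315}{2} + \left(\left(6460 - 11268\right) + 2901\right)} = - \frac{18944}{\frac{7315}{2} + \left(-4808 + 2901\right)} = - \frac{18944}{\frac{7315}{2} - 1907} = - \frac{18944}{\frac{3501}{2}} = \left(-18944\right) \frac{2}{3501} = - \frac{37888}{3501}$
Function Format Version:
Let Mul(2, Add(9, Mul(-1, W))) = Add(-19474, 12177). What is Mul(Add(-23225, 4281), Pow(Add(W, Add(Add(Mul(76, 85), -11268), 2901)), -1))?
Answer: Rational(-37888, 3501) ≈ -10.822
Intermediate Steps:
W = Rational(7315, 2) (W = Add(9, Mul(Rational(-1, 2), Add(-19474, 12177))) = Add(9, Mul(Rational(-1, 2), -7297)) = Add(9, Rational(7297, 2)) = Rational(7315, 2) ≈ 3657.5)
Mul(Add(-23225, 4281), Pow(Add(W, Add(Add(Mul(76, 85), -11268), 2901)), -1)) = Mul(Add(-23225, 4281), Pow(Add(Rational(7315, 2), Add(Add(Mul(76, 85), -11268), 2901)), -1)) = Mul(-18944, Pow(Add(Rational(7315, 2), Add(Add(6460, -11268), 2901)), -1)) = Mul(-18944, Pow(Add(Rational(7315, 2), Add(-4808, 2901)), -1)) = Mul(-18944, Pow(Add(Rational(7315, 2), -1907), -1)) = Mul(-18944, Pow(Rational(3501, 2), -1)) = Mul(-18944, Rational(2, 3501)) = Rational(-37888, 3501)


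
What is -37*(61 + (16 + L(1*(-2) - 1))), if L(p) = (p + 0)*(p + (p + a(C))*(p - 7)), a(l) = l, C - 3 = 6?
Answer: -9842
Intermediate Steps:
C = 9 (C = 3 + 6 = 9)
L(p) = p*(p + (-7 + p)*(9 + p)) (L(p) = (p + 0)*(p + (p + 9)*(p - 7)) = p*(p + (9 + p)*(-7 + p)) = p*(p + (-7 + p)*(9 + p)))
-37*(61 + (16 + L(1*(-2) - 1))) = -37*(61 + (16 + (1*(-2) - 1)*(-63 + (1*(-2) - 1)² + 3*(1*(-2) - 1)))) = -37*(61 + (16 + (-2 - 1)*(-63 + (-2 - 1)² + 3*(-2 - 1)))) = -37*(61 + (16 - 3*(-63 + (-3)² + 3*(-3)))) = -37*(61 + (16 - 3*(-63 + 9 - 9))) = -37*(61 + (16 - 3*(-63))) = -37*(61 + (16 + 189)) = -37*(61 + 205) = -37*266 = -9842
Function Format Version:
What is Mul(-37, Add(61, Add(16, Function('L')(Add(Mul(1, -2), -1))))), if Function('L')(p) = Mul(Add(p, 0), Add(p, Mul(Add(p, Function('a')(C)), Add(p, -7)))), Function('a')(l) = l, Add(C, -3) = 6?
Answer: -9842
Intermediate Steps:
C = 9 (C = Add(3, 6) = 9)
Function('L')(p) = Mul(p, Add(p, Mul(Add(-7, p), Add(9, p)))) (Function('L')(p) = Mul(Add(p, 0), Add(p, Mul(Add(p, 9), Add(p, -7)))) = Mul(p, Add(p, Mul(Add(9, p), Add(-7, p)))) = Mul(p, Add(p, Mul(Add(-7, p), Add(9, p)))))
Mul(-37, Add(61, Add(16, Function('L')(Add(Mul(1, -2), -1))))) = Mul(-37, Add(61, Add(16, Mul(Add(Mul(1, -2), -1), Add(-63, Pow(Add(Mul(1, -2), -1), 2), Mul(3, Add(Mul(1, -2), -1))))))) = Mul(-37, Add(61, Add(16, Mul(Add(-2, -1), Add(-63, Pow(Add(-2, -1), 2), Mul(3, Add(-2, -1))))))) = Mul(-37, Add(61, Add(16, Mul(-3, Add(-63, Pow(-3, 2), Mul(3, -3)))))) = Mul(-37, Add(61, Add(16, Mul(-3, Add(-63, 9, -9))))) = Mul(-37, Add(61, Add(16, Mul(-3, -63)))) = Mul(-37, Add(61, Add(16, 189))) = Mul(-37, Add(61, 205)) = Mul(-37, 266) = -9842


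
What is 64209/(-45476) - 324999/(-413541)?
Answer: -1308155505/2089576724 ≈ -0.62604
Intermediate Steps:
64209/(-45476) - 324999/(-413541) = 64209*(-1/45476) - 324999*(-1/413541) = -64209/45476 + 36111/45949 = -1308155505/2089576724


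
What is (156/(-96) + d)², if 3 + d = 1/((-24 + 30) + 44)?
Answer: 848241/40000 ≈ 21.206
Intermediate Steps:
d = -149/50 (d = -3 + 1/((-24 + 30) + 44) = -3 + 1/(6 + 44) = -3 + 1/50 = -149/50 ≈ -2.9800)
(156/(-96) + d)² = (156/(-96) - 149/50)² = (156*(-1/96) - 149/50)² = (-13/8 - 149/50)² = (-921/200)² = 848241/40000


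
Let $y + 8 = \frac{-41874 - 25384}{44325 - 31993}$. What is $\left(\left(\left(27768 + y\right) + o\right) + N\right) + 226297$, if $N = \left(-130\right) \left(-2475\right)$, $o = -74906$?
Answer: $\frac{3088521937}{6166} \approx 5.009 \cdot 10^{5}$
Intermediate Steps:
$y = - \frac{82957}{6166}$ ($y = -8 + \frac{-41874 - 25384}{44325 - 31993} = -8 - \frac{67258}{12332} = -8 - \frac{33629}{6166} = - \frac{82957}{6166} \approx -13.454$)
$N = 321750$
$\left(\left(\left(27768 + y\right) + o\right) + N\right) + 226297 = \left(\left(\left(27768 - \frac{82957}{6166}\right) - 74906\right) + 321750\right) + 226297 = \left(\left(\frac{171134531}{6166} - 74906\right) + 321750\right) + 226297 = \left(- \frac{290735865}{6166} + 321750\right) + 226297 = \frac{1693174635}{6166} + 226297 = \frac{3088521937}{6166}$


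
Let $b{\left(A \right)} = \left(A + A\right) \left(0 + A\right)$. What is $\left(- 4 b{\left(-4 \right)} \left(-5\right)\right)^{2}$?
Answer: $409600$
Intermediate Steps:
$b{\left(A \right)} = 2 A^{2}$ ($b{\left(A \right)} = 2 A A = 2 A^{2}$)
$\left(- 4 b{\left(-4 \right)} \left(-5\right)\right)^{2} = \left(- 4 \cdot 2 \left(-4\right)^{2} \left(-5\right)\right)^{2} = \left(- 4 \cdot 2 \cdot 16 \left(-5\right)\right)^{2} = \left(\left(-4\right) 32 \left(-5\right)\right)^{2} = \left(\left(-128\right) \left(-5\right)\right)^{2} = 640^{2} = 409600$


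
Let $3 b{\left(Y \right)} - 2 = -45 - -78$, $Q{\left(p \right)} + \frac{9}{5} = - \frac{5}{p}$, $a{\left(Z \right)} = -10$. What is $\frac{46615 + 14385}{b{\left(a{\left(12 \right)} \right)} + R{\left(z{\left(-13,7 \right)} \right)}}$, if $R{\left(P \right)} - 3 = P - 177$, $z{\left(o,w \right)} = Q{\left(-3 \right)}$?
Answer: $- \frac{915000}{2437} \approx -375.46$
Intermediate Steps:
$Q{\left(p \right)} = - \frac{9}{5} - \frac{5}{p}$
$z{\left(o,w \right)} = - \frac{2}{15}$ ($z{\left(o,w \right)} = - \frac{9}{5} - \frac{5}{-3} = - \frac{9}{5} - - \frac{5}{3} = - \frac{9}{5} + \frac{5}{3} = - \frac{2}{15}$)
$R{\left(P \right)} = -174 + P$ ($R{\left(P \right)} = 3 + \left(P - 177\right) = 3 + \left(-177 + P\right) = -174 + P$)
$b{\left(Y \right)} = \frac{35}{3}$ ($b{\left(Y \right)} = \frac{2}{3} + \frac{-45 - -78}{3} = \frac{2}{3} + \frac{-45 + 78}{3} = \frac{2}{3} + \frac{1}{3} \cdot 33 = \frac{2}{3} + 11 = \frac{35}{3}$)
$\frac{46615 + 14385}{b{\left(a{\left(12 \right)} \right)} + R{\left(z{\left(-13,7 \right)} \right)}} = \frac{46615 + 14385}{\frac{35}{3} - \frac{2612}{15}} = \frac{61000}{\frac{35}{3} - \frac{2612}{15}} = \frac{61000}{- \frac{2437}{15}} = 61000 \left(- \frac{15}{2437}\right) = - \frac{915000}{2437}$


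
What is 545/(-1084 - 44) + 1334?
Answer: 1504207/1128 ≈ 1333.5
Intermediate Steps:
545/(-1084 - 44) + 1334 = 545/(-1128) + 1334 = -1/1128*545 + 1334 = -545/1128 + 1334 = 1504207/1128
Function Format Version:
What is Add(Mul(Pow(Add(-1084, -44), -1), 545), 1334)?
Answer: Rational(1504207, 1128) ≈ 1333.5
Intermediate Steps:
Add(Mul(Pow(Add(-1084, -44), -1), 545), 1334) = Add(Mul(Pow(-1128, -1), 545), 1334) = Add(Mul(Rational(-1, 1128), 545), 1334) = Add(Rational(-545, 1128), 1334) = Rational(1504207, 1128)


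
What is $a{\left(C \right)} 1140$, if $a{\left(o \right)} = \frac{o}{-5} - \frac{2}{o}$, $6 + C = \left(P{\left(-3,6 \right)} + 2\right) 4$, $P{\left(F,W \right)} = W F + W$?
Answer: $\frac{242364}{23} \approx 10538.0$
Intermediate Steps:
$P{\left(F,W \right)} = W + F W$ ($P{\left(F,W \right)} = F W + W = W + F W$)
$C = -46$ ($C = -6 + \left(6 \left(1 - 3\right) + 2\right) 4 = -6 + \left(6 \left(-2\right) + 2\right) 4 = -6 + \left(-12 + 2\right) 4 = -6 - 40 = -46$)
$a{\left(o \right)} = - \frac{2}{o} - \frac{o}{5}$ ($a{\left(o \right)} = o \left(- \frac{1}{5}\right) - \frac{2}{o} = - \frac{o}{5} - \frac{2}{o} = - \frac{2}{o} - \frac{o}{5}$)
$a{\left(C \right)} 1140 = \left(- \frac{2}{-46} - - \frac{46}{5}\right) 1140 = \left(\left(-2\right) \left(- \frac{1}{46}\right) + \frac{46}{5}\right) 1140 = \left(\frac{1}{23} + \frac{46}{5}\right) 1140 = \frac{1063}{115} \cdot 1140 = \frac{242364}{23}$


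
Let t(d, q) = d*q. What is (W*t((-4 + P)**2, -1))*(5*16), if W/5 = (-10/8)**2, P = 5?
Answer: -625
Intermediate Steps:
W = 125/16 (W = 5*(-10/8)**2 = 5*(-10*1/8)**2 = 5*(-5/4)**2 = 5*(25/16) = 125/16 ≈ 7.8125)
(W*t((-4 + P)**2, -1))*(5*16) = (125*((-4 + 5)**2*(-1))/16)*(5*16) = (125*(1**2*(-1))/16)*80 = (125*(1*(-1))/16)*80 = ((125/16)*(-1))*80 = -125/16*80 = -625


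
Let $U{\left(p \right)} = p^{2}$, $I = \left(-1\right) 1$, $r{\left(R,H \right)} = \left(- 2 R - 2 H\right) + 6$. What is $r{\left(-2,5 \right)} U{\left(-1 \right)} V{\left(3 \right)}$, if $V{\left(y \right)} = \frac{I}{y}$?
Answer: $0$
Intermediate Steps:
$r{\left(R,H \right)} = 6 - 2 H - 2 R$ ($r{\left(R,H \right)} = \left(- 2 H - 2 R\right) + 6 = 6 - 2 H - 2 R$)
$I = -1$
$V{\left(y \right)} = - \frac{1}{y}$
$r{\left(-2,5 \right)} U{\left(-1 \right)} V{\left(3 \right)} = \left(6 - 10 - -4\right) \left(-1\right)^{2} \left(- \frac{1}{3}\right) = \left(6 - 10 + 4\right) 1 \left(\left(-1\right) \frac{1}{3}\right) = 0 \cdot 1 \left(- \frac{1}{3}\right) = 0 \left(- \frac{1}{3}\right) = 0$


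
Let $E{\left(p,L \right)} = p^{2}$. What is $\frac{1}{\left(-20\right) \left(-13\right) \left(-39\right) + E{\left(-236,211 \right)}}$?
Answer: $\frac{1}{45556} \approx 2.1951 \cdot 10^{-5}$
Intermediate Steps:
$\frac{1}{\left(-20\right) \left(-13\right) \left(-39\right) + E{\left(-236,211 \right)}} = \frac{1}{\left(-20\right) \left(-13\right) \left(-39\right) + \left(-236\right)^{2}} = \frac{1}{260 \left(-39\right) + 55696} = \frac{1}{-10140 + 55696} = \frac{1}{45556}$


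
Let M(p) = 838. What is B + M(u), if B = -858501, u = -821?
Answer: -857663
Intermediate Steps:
B + M(u) = -858501 + 838 = -857663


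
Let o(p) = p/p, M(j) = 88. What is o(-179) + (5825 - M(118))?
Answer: 5738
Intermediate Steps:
o(p) = 1
o(-179) + (5825 - M(118)) = 1 + (5825 - 1*88) = 1 + (5825 - 88) = 1 + 5737 = 5738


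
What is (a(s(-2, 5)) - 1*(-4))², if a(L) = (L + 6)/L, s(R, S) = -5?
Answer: 361/25 ≈ 14.440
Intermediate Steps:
a(L) = (6 + L)/L
(a(s(-2, 5)) - 1*(-4))² = ((6 - 5)/(-5) - 1*(-4))² = (-⅕*1 + 4)² = (-⅕ + 4)² = (19/5)² = 361/25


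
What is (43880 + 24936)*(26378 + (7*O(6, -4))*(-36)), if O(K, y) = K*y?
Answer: 2231427616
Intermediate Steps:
(43880 + 24936)*(26378 + (7*O(6, -4))*(-36)) = (43880 + 24936)*(26378 + (7*(6*(-4)))*(-36)) = 68816*(26378 + (7*(-24))*(-36)) = 68816*(26378 - 168*(-36)) = 68816*(26378 + 6048) = 68816*32426 = 2231427616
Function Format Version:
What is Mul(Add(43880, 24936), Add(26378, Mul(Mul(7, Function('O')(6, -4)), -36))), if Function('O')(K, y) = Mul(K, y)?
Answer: 2231427616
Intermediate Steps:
Mul(Add(43880, 24936), Add(26378, Mul(Mul(7, Function('O')(6, -4)), -36))) = Mul(Add(43880, 24936), Add(26378, Mul(Mul(7, Mul(6, -4)), -36))) = Mul(68816, Add(26378, Mul(Mul(7, -24), -36))) = Mul(68816, Add(26378, Mul(-168, -36))) = Mul(68816, Add(26378, 6048)) = Mul(68816, 32426) = 2231427616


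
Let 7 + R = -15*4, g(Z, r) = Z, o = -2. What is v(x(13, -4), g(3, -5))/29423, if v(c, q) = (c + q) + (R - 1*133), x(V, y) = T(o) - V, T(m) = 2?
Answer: -208/29423 ≈ -0.0070693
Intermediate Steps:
R = -67 (R = -7 - 15*4 = -7 - 60 = -67)
x(V, y) = 2 - V
v(c, q) = -200 + c + q (v(c, q) = (c + q) + (-67 - 1*133) = (c + q) + (-67 - 133) = (c + q) - 200 = -200 + c + q)
v(x(13, -4), g(3, -5))/29423 = (-200 + (2 - 1*13) + 3)/29423 = (-200 + (2 - 13) + 3)*(1/29423) = (-200 - 11 + 3)*(1/29423) = -208*1/29423 = -208/29423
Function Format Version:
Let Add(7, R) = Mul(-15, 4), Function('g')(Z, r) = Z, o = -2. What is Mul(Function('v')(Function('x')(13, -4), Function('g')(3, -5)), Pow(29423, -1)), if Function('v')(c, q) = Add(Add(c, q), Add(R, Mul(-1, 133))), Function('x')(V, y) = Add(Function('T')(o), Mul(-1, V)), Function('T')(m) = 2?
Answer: Rational(-208, 29423) ≈ -0.0070693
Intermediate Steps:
R = -67 (R = Add(-7, Mul(-15, 4)) = Add(-7, -60) = -67)
Function('x')(V, y) = Add(2, Mul(-1, V))
Function('v')(c, q) = Add(-200, c, q) (Function('v')(c, q) = Add(Add(c, q), Add(-67, Mul(-1, 133))) = Add(Add(c, q), Add(-67, -133)) = Add(Add(c, q), -200) = Add(-200, c, q))
Mul(Function('v')(Function('x')(13, -4), Function('g')(3, -5)), Pow(29423, -1)) = Mul(Add(-200, Add(2, Mul(-1, 13)), 3), Pow(29423, -1)) = Mul(Add(-200, Add(2, -13), 3), Rational(1, 29423)) = Mul(Add(-200, -11, 3), Rational(1, 29423)) = Mul(-208, Rational(1, 29423)) = Rational(-208, 29423)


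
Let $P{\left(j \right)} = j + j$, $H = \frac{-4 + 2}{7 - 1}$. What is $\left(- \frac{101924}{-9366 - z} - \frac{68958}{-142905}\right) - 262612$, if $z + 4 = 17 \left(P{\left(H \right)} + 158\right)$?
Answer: $- \frac{45170346633452}{172009985} \approx -2.626 \cdot 10^{5}$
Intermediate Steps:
$H = - \frac{1}{3}$ ($H = - \frac{2}{6} = \left(-2\right) \frac{1}{6} = - \frac{1}{3} \approx -0.33333$)
$P{\left(j \right)} = 2 j$
$z = \frac{8012}{3}$ ($z = -4 + 17 \left(2 \left(- \frac{1}{3}\right) + 158\right) = -4 + 17 \left(- \frac{2}{3} + 158\right) = -4 + 17 \cdot \frac{472}{3} = -4 + \frac{8024}{3} = \frac{8012}{3} \approx 2670.7$)
$\left(- \frac{101924}{-9366 - z} - \frac{68958}{-142905}\right) - 262612 = \left(- \frac{101924}{-9366 - \frac{8012}{3}} - \frac{68958}{-142905}\right) - 262612 = \left(- \frac{101924}{-9366 - \frac{8012}{3}} - - \frac{22986}{47635}\right) - 262612 = \left(- \frac{101924}{- \frac{36110}{3}} + \frac{22986}{47635}\right) - 262612 = \left(\left(-101924\right) \left(- \frac{3}{36110}\right) + \frac{22986}{47635}\right) - 262612 = \left(\frac{152886}{18055} + \frac{22986}{47635}\right) - 262612 = \frac{1539547368}{172009985} - 262612 = - \frac{45170346633452}{172009985}$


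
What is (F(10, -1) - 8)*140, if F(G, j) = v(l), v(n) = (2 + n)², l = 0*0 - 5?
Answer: 140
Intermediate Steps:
l = -5 (l = 0 - 5 = -5)
F(G, j) = 9 (F(G, j) = (2 - 5)² = (-3)² = 9)
(F(10, -1) - 8)*140 = (9 - 8)*140 = 1*140 = 140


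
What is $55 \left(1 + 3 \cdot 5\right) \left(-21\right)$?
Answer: $-18480$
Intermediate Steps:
$55 \left(1 + 3 \cdot 5\right) \left(-21\right) = 55 \left(1 + 15\right) \left(-21\right) = 55 \cdot 16 \left(-21\right) = 880 \left(-21\right) = -18480$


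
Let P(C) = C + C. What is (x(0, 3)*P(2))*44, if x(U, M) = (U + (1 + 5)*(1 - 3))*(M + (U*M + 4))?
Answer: -14784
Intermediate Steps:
P(C) = 2*C
x(U, M) = (-12 + U)*(4 + M + M*U) (x(U, M) = (U + 6*(-2))*(M + (M*U + 4)) = (U - 12)*(M + (4 + M*U)) = (-12 + U)*(4 + M + M*U))
(x(0, 3)*P(2))*44 = ((-48 - 12*3 + 4*0 + 3*0**2 - 11*3*0)*(2*2))*44 = ((-48 - 36 + 0 + 3*0 + 0)*4)*44 = ((-48 - 36 + 0 + 0 + 0)*4)*44 = -84*4*44 = -336*44 = -14784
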